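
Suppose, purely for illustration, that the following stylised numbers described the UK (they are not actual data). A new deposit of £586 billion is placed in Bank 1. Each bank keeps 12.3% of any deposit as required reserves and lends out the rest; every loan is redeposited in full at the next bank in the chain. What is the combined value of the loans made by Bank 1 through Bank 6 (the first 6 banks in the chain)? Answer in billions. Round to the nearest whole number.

£2277 billion

Bank i lends (1 − rr)^i of the original deposit: Bank 1 lends 586·0.8770 = 513.9220, Bank 2 lends 586·0.8770² ≈ 450.7096, and so on.
Summing a geometric series: total = 586·[0.8770·(1 − 0.8770^6) / (1 − 0.8770)] ≈ 2277.1946 billion.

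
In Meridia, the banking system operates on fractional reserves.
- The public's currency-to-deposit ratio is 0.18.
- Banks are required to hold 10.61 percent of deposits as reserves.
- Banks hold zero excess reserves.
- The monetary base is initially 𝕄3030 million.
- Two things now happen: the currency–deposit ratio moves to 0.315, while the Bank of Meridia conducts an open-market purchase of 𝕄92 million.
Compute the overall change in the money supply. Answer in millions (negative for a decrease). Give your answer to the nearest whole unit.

Before: m₁ = (1 + 0.18) / (0.1061 + 0.18) ≈ 4.12443, MB₁ = 3030, so M₁ = 4.12443 × 3030 = 12497.0229 million.
After: m₂ = (1 + 0.315) / (0.1061 + 0.315) ≈ 3.12277, MB₂ = 3030 + 92 = 3122, so M₂ = 3.12277 × 3122 ≈ 9749.2879 million.
ΔM = M₂ − M₁ = 9749.2879 − 12497.0229 = -2747.735 million.

-2748 million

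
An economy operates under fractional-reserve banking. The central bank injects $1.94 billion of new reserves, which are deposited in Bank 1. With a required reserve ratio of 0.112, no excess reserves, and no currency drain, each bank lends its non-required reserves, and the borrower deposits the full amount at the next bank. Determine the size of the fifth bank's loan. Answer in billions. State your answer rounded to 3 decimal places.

Each bank lends a fraction (1 − rr) = 0.8880 of the deposit it receives, so Bank 5 receives 1.94·0.8880^4 and lends 1.94·0.8880^5 ≈ 1.0712 billion.

$1.071 billion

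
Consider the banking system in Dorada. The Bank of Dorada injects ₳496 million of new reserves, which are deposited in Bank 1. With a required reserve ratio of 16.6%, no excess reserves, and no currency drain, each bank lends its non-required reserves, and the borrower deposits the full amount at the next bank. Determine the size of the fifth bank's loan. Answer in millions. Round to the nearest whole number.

Each bank lends a fraction (1 − rr) = 0.8340 of the deposit it receives, so Bank 5 receives 496·0.8340^4 and lends 496·0.8340^5 ≈ 200.1299 million.

₳200 million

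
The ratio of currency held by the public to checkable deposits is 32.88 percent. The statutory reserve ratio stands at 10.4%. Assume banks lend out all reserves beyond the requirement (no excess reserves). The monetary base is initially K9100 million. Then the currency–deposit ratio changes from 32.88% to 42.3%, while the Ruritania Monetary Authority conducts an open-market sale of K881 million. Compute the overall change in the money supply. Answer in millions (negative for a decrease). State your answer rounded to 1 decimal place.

Before: m₁ = (1 + 0.3288) / (0.104 + 0.3288) ≈ 3.070240, MB₁ = 9100, so M₁ = 3.070240 × 9100 = 27939.184 million.
After: m₂ = (1 + 0.423) / (0.104 + 0.423) ≈ 2.700190, MB₂ = 9100 − 881 = 8219, so M₂ = 2.700190 × 8219 ≈ 22192.8616 million.
ΔM = M₂ − M₁ = 22192.8616 − 27939.184 = -5746.3224 million.

-5746.3 million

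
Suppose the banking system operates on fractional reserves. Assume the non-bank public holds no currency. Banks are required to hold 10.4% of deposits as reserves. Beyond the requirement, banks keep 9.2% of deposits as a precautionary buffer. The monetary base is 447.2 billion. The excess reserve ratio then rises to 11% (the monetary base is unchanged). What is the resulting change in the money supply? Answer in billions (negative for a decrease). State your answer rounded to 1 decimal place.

-191.9 billion

Initially m₁ = 1 / (0.104 + 0.092) ≈ 5.10204, so M₁ = 5.10204 × 447.2 ≈ 2281.6323 billion.
After the change m₂ = 1 / (0.104 + 0.11) ≈ 4.67290, so M₂ = 4.67290 × 447.2 ≈ 2089.7209 billion.
ΔM = M₂ − M₁ = 2089.7209 − 2281.6323 = -191.9114 billion.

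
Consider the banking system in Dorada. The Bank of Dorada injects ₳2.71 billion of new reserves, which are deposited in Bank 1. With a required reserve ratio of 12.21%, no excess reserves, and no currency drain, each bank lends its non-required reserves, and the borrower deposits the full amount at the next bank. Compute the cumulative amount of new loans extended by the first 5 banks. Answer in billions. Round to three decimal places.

₳9.324 billion

Bank i lends (1 − rr)^i of the original deposit: Bank 1 lends 2.71·0.8779 ≈ 2.3791, Bank 2 lends 2.71·0.8779² ≈ 2.0886, and so on.
Summing a geometric series: total = 2.71·[0.8779·(1 − 0.8779^5) / (1 − 0.8779)] ≈ 9.3242 billion.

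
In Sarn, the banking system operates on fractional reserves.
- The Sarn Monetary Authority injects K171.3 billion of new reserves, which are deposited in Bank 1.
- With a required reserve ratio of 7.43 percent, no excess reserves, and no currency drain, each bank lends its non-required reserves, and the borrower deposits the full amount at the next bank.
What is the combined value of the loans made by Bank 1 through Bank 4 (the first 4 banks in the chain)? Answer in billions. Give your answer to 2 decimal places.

K567.03 billion

Bank i lends (1 − rr)^i of the original deposit: Bank 1 lends 171.3·0.9257 ≈ 158.5724, Bank 2 lends 171.3·0.9257² ≈ 146.7905, and so on.
Summing a geometric series: total = 171.3·[0.9257·(1 − 0.9257^4) / (1 − 0.9257)] ≈ 567.0346 billion.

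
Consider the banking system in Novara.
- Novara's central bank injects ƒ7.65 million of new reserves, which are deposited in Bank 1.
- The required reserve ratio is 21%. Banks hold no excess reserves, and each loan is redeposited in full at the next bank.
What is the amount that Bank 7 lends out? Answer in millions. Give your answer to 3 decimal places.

Each bank lends a fraction (1 − rr) = 0.7900 of the deposit it receives, so Bank 7 receives 7.65·0.7900^6 and lends 7.65·0.7900^7 ≈ 1.4691 million.

ƒ1.469 million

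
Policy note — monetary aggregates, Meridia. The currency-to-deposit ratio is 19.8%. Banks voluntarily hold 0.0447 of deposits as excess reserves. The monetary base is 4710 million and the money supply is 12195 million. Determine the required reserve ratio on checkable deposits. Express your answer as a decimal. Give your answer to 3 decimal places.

0.220

Using m = M/MB = 12195/4710 ≈ 2.589172. Since m = (1 + c)/(c + rr + e), the denominator satisfies c + rr + e = (1 + c)/m = (1 + 0.198) / 2.589172 ≈ 0.462696.
With c = 0.198 and e = 0.0447, the required reserve ratio on checkable deposits is 0.462696 − 0.198 − 0.0447 = 0.219996.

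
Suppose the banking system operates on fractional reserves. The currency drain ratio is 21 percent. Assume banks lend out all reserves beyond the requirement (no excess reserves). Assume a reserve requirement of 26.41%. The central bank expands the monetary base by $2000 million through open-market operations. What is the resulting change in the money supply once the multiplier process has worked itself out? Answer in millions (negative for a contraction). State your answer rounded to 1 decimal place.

The money multiplier is m = (1 + c) / (rr + c) = (1 + 0.21) / (0.2641 + 0.21) ≈ 2.552204.
The purchase adds 2000 million of base, so ΔM = m × ΔMB = 2.552204 × (+2000) = 5104.408 million.

$5104.4 million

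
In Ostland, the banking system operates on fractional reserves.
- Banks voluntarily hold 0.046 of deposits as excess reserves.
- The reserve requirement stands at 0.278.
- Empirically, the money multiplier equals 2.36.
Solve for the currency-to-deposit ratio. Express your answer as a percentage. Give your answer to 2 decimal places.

17.31%

Using m = 2.36. From m = (1 + c)/(c + rr + e), rearranging gives 1 + c = m·(c + rr + e), so c·(1 − m) = m·(rr + e) − 1.
Hence c = [m·(rr + e) − 1]/(1 − m) = [2.36 × (0.278 + 0.046) − 1] / (1 − 2.36) ≈ 0.173059.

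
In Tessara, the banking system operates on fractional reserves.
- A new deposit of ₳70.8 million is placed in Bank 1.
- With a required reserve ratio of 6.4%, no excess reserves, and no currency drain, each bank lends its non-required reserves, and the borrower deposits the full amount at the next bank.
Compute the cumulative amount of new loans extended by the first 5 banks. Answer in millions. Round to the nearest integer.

Bank i lends (1 − rr)^i of the original deposit: Bank 1 lends 70.8·0.9360 = 66.2688, Bank 2 lends 70.8·0.9360² ≈ 62.0276, and so on.
Summing a geometric series: total = 70.8·[0.9360·(1 − 0.9360^5) / (1 − 0.9360)] ≈ 291.5606 million.

₳292 million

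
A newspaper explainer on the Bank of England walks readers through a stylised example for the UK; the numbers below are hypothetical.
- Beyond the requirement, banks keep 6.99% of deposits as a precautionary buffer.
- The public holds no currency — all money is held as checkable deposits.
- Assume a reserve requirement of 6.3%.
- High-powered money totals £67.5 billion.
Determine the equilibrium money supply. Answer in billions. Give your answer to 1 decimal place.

The money multiplier is m = 1 / (rr + e) = 1 / (0.063 + 0.0699) ≈ 7.5245.
So M = m × MB = 7.5245 × 67.5 ≈ 507.9038 billion.

£507.9 billion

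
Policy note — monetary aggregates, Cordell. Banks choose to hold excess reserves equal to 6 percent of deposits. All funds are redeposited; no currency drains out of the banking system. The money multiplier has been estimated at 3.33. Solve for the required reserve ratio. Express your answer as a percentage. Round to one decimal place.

Using m = 3.33. Since m = (1 + c)/(c + rr + e), the denominator satisfies c + rr + e = (1 + c)/m = (1 + 0) / 3.33 ≈ 0.300300.
With c = 0 and e = 0.06, the required reserve ratio is 0.300300 − 0 − 0.06 = 0.2403.

24.0%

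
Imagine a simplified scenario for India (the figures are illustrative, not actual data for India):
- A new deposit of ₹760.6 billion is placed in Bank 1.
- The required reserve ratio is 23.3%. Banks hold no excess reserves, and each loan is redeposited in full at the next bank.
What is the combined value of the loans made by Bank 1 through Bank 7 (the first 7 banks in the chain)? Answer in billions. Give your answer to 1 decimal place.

₹2112.8 billion

Bank i lends (1 − rr)^i of the original deposit: Bank 1 lends 760.6·0.7670 = 583.3802, Bank 2 lends 760.6·0.7670² ≈ 447.4526, and so on.
Summing a geometric series: total = 760.6·[0.7670·(1 − 0.7670^7) / (1 − 0.7670)] ≈ 2112.7898 billion.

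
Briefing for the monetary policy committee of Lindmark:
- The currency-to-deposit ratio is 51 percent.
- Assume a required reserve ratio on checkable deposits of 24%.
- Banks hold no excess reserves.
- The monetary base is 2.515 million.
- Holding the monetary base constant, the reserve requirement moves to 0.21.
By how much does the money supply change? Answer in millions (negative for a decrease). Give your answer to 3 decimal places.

Initially m₁ = (1 + 0.51) / (0.24 + 0.51) ≈ 2.01333, so M₁ = 2.01333 × 2.515 ≈ 5.0635 million.
After the change m₂ = (1 + 0.51) / (0.21 + 0.51) ≈ 2.09722, so M₂ = 2.09722 × 2.515 ≈ 5.2745 million.
ΔM = M₂ − M₁ = 5.2745 − 5.0635 = 0.211 million.

0.211 million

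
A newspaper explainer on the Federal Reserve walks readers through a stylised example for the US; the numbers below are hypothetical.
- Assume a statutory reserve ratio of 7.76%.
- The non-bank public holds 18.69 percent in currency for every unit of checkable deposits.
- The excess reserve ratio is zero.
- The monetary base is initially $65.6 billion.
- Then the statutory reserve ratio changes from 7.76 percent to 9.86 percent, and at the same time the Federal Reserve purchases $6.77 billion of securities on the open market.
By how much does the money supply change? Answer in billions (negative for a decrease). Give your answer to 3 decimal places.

$6.492 billion

Before: m₁ = (1 + 0.1869) / (0.0776 + 0.1869) ≈ 4.487335, MB₁ = 65.6, so M₁ = 4.487335 × 65.6 ≈ 294.3692 billion.
After: m₂ = (1 + 0.1869) / (0.0986 + 0.1869) ≈ 4.157268, MB₂ = 65.6 + 6.77 = 72.37, so M₂ = 4.157268 × 72.37 ≈ 300.8615 billion.
ΔM = M₂ − M₁ = 300.8615 − 294.3692 = 6.4923 billion.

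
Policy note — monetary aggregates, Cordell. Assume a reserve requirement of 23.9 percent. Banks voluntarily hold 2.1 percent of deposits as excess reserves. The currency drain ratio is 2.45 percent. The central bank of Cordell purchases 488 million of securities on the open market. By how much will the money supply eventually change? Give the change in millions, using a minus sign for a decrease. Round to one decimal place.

The money multiplier is m = (1 + c) / (rr + e + c) = (1 + 0.0245) / (0.239 + 0.021 + 0.0245) ≈ 3.60105.
The purchase adds 488 million of base, so ΔM = m × ΔMB = 3.60105 × (+488) = 1757.3124 million.

1757.3 million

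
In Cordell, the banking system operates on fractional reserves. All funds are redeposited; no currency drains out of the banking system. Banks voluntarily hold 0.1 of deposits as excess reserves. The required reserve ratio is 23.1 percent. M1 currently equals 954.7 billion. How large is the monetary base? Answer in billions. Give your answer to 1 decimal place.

The money multiplier is m = 1 / (rr + e) = 1 / (0.231 + 0.1) ≈ 3.02115.
MB = M / m = 954.7 / 3.02115 ≈ 316.0055 billion.

316.0 billion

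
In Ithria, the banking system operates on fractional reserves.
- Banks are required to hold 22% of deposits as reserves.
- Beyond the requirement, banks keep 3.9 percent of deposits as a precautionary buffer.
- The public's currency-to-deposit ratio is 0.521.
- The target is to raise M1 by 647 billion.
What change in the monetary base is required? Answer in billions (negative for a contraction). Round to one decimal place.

The money multiplier is m = (1 + c) / (rr + e + c) = (1 + 0.521) / (0.22 + 0.039 + 0.521) = 1.95.
ΔMB = ΔM / m = (+647) / 1.95 ≈ 331.7949 billion.

331.8 billion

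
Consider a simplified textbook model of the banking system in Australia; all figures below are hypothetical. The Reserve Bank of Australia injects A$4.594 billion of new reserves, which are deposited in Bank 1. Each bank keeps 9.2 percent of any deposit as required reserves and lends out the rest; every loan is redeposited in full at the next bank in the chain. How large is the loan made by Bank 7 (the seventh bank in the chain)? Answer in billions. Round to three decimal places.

Each bank lends a fraction (1 − rr) = 0.9080 of the deposit it receives, so Bank 7 receives 4.594·0.9080^6 and lends 4.594·0.9080^7 ≈ 2.3377 billion.

A$2.338 billion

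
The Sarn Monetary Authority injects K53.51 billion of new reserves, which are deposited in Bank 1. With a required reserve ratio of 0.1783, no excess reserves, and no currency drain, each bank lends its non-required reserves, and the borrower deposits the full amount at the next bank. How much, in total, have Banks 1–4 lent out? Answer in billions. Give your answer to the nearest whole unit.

Bank i lends (1 − rr)^i of the original deposit: Bank 1 lends 53.51·0.8217 ≈ 43.9692, Bank 2 lends 53.51·0.8217² ≈ 36.1295, and so on.
Summing a geometric series: total = 53.51·[0.8217·(1 − 0.8217^4) / (1 − 0.8217)] ≈ 134.1805 billion.

K134 billion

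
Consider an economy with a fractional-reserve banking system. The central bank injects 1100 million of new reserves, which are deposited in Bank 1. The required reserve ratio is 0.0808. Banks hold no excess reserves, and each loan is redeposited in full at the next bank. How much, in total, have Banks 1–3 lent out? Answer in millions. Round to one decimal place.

Bank i lends (1 − rr)^i of the original deposit: Bank 1 lends 1100·0.9192 = 1011.1200, Bank 2 lends 1100·0.9192² ≈ 929.4215, and so on.
Summing a geometric series: total = 1100·[0.9192·(1 − 0.9192^3) / (1 − 0.9192)] ≈ 2794.8658 million.

2794.9 million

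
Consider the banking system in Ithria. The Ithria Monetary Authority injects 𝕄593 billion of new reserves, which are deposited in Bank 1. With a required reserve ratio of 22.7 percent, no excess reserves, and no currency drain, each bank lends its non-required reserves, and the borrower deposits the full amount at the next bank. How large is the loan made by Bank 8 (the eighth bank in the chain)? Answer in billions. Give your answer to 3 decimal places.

Each bank lends a fraction (1 − rr) = 0.7730 of the deposit it receives, so Bank 8 receives 593·0.7730^7 and lends 593·0.7730^8 ≈ 75.5946 billion.

𝕄75.595 billion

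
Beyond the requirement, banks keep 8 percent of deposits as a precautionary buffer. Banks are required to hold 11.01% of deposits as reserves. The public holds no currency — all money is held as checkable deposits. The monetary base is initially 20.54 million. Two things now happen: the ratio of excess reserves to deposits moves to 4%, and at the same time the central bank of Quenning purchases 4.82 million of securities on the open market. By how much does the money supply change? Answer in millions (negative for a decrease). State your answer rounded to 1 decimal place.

Before: m₁ = 1 / (0.1101 + 0.08) ≈ 5.2604, MB₁ = 20.54, so M₁ = 5.2604 × 20.54 ≈ 108.0486 million.
After: m₂ = 1 / (0.1101 + 0.04) ≈ 6.6622, MB₂ = 20.54 + 4.82 = 25.36, so M₂ = 6.6622 × 25.36 ≈ 168.9534 million.
ΔM = M₂ − M₁ = 168.9534 − 108.0486 = 60.9048 million.

60.9 million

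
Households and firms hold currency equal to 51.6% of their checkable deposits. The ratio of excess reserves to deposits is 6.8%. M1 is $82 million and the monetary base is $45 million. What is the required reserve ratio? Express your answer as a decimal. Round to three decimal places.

0.248

Using m = M/MB = 82/45 ≈ 1.822222. Since m = (1 + c)/(c + rr + e), the denominator satisfies c + rr + e = (1 + c)/m = (1 + 0.516) / 1.822222 ≈ 0.831951.
With c = 0.516 and e = 0.068, the required reserve ratio is 0.831951 − 0.516 − 0.068 = 0.247951.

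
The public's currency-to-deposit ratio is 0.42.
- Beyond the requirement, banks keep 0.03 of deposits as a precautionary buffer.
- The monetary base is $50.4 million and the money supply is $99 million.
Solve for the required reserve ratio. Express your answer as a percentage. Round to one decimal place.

27.3%

Using m = M/MB = 99/50.4 ≈ 1.964286. Since m = (1 + c)/(c + rr + e), the denominator satisfies c + rr + e = (1 + c)/m = (1 + 0.42) / 1.964286 ≈ 0.722909.
With c = 0.42 and e = 0.03, the required reserve ratio is 0.722909 − 0.42 − 0.03 = 0.272909.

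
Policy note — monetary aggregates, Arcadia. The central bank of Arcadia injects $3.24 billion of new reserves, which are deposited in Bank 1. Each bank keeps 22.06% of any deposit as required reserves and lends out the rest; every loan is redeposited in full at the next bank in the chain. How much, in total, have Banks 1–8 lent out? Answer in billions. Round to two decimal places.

Bank i lends (1 − rr)^i of the original deposit: Bank 1 lends 3.24·0.7794 ≈ 2.5253, Bank 2 lends 3.24·0.7794² ≈ 1.9682, and so on.
Summing a geometric series: total = 3.24·[0.7794·(1 − 0.7794^8) / (1 − 0.7794)] ≈ 9.8884 billion.

$9.89 billion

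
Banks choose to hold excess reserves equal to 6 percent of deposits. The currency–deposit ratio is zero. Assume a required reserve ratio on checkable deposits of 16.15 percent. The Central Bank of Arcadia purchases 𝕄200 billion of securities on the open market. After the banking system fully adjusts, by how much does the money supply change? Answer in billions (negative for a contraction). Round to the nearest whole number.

𝕄903 billion

The money multiplier is m = 1 / (rr + e) = 1 / (0.1615 + 0.06) ≈ 4.5147.
The purchase adds 200 billion of base, so ΔM = m × ΔMB = 4.5147 × (+200) = 902.94 billion.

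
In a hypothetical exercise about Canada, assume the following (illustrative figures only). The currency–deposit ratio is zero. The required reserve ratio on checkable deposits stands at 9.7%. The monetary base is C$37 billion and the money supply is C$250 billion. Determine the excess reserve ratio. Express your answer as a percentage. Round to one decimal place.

5.1%

Using m = M/MB = 250/37 ≈ 6.756757. Since m = (1 + c)/(c + rr + e), the denominator satisfies c + rr + e = (1 + c)/m = (1 + 0) / 6.756757 ≈ 0.148000.
With c = 0 and rr = 0.097, the excess reserve ratio is 0.148000 − 0 − 0.097 = 0.051.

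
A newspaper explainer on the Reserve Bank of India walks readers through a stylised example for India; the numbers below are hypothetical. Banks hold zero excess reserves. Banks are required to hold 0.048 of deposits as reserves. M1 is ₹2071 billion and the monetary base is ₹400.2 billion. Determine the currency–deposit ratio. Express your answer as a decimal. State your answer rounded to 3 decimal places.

Using m = M/MB = 2071/400.2 ≈ 5.174913. From m = (1 + c)/(c + rr + e), rearranging gives 1 + c = m·(c + rr + e), so c·(1 − m) = m·(rr + e) − 1.
Hence c = [m·(rr + e) − 1]/(1 − m) = [5.174913 × (0.048 + 0) − 1] / (1 − 5.174913) ≈ 0.180029.

0.180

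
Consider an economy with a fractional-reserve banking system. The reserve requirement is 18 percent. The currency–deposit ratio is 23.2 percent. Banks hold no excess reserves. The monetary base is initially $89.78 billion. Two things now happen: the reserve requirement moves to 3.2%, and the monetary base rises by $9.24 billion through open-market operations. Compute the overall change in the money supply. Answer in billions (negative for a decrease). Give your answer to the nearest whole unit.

$194 billion

Before: m₁ = (1 + 0.232) / (0.18 + 0.232) ≈ 2.9903, MB₁ = 89.78, so M₁ = 2.9903 × 89.78 ≈ 268.4691 billion.
After: m₂ = (1 + 0.232) / (0.032 + 0.232) ≈ 4.6667, MB₂ = 89.78 + 9.24 = 99.02, so M₂ = 4.6667 × 99.02 ≈ 462.0966 billion.
ΔM = M₂ − M₁ = 462.0966 − 268.4691 = 193.6275 billion.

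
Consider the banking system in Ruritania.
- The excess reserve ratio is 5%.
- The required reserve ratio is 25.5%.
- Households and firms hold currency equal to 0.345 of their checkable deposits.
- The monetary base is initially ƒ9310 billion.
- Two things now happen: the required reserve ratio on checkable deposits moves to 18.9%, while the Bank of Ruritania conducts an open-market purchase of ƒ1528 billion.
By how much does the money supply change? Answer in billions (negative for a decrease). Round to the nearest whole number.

ƒ5696 billion

Before: m₁ = (1 + 0.345) / (0.255 + 0.05 + 0.345) ≈ 2.069231, MB₁ = 9310, so M₁ = 2.069231 × 9310 ≈ 19264.5406 billion.
After: m₂ = (1 + 0.345) / (0.189 + 0.05 + 0.345) ≈ 2.303082, MB₂ = 9310 + 1528 = 10838, so M₂ = 2.303082 × 10838 ≈ 24960.8027 billion.
ΔM = M₂ − M₁ = 24960.8027 − 19264.5406 = 5696.2621 billion.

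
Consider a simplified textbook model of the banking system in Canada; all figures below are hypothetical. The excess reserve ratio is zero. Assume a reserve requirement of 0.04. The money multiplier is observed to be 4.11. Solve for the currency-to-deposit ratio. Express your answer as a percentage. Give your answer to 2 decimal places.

Using m = 4.11. From m = (1 + c)/(c + rr + e), rearranging gives 1 + c = m·(c + rr + e), so c·(1 − m) = m·(rr + e) − 1.
Hence c = [m·(rr + e) − 1]/(1 − m) = [4.11 × (0.04 + 0) − 1] / (1 − 4.11) ≈ 0.268682.

26.87%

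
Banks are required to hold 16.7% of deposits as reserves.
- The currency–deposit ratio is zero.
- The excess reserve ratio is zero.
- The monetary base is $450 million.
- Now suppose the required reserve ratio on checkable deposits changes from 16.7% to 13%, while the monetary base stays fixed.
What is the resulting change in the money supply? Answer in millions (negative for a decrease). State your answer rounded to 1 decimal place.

$766.9 million

Initially m₁ = 1 / (0.167) ≈ 5.98802, so M₁ = 5.98802 × 450 = 2694.609 million.
After the change m₂ = 1 / (0.13) ≈ 7.69231, so M₂ = 7.69231 × 450 = 3461.5395 million.
ΔM = M₂ − M₁ = 3461.5395 − 2694.609 = 766.9305 million.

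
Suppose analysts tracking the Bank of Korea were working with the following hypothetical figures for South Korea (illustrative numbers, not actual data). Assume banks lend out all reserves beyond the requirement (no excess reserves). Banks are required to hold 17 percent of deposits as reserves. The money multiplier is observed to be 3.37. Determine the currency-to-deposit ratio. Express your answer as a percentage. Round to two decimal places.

18.02%

Using m = 3.37. From m = (1 + c)/(c + rr + e), rearranging gives 1 + c = m·(c + rr + e), so c·(1 − m) = m·(rr + e) − 1.
Hence c = [m·(rr + e) − 1]/(1 − m) = [3.37 × (0.17 + 0) − 1] / (1 − 3.37) ≈ 0.180211.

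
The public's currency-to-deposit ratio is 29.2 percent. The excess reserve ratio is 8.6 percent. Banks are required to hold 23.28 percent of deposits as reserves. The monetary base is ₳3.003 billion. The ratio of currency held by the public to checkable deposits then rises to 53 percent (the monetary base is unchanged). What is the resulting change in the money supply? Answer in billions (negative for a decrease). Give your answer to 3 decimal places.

-0.939 billion

Initially m₁ = (1 + 0.292) / (0.2328 + 0.086 + 0.292) ≈ 2.11526, so M₁ = 2.11526 × 3.003 ≈ 6.3521 billion.
After the change m₂ = (1 + 0.53) / (0.2328 + 0.086 + 0.53) ≈ 1.80254, so M₂ = 1.80254 × 3.003 ≈ 5.413 billion.
ΔM = M₂ − M₁ = 5.413 − 6.3521 = -0.9391 billion.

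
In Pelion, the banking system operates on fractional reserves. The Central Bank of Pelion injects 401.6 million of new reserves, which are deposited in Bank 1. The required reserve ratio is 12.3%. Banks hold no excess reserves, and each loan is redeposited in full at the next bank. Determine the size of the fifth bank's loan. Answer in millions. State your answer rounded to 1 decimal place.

208.3 million

Each bank lends a fraction (1 − rr) = 0.8770 of the deposit it receives, so Bank 5 receives 401.6·0.8770^4 and lends 401.6·0.8770^5 ≈ 208.3491 million.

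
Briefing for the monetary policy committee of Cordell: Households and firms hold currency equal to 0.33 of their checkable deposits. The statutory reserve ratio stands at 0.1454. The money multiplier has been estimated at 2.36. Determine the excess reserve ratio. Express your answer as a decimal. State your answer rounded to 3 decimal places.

0.088

Using m = 2.36. Since m = (1 + c)/(c + rr + e), the denominator satisfies c + rr + e = (1 + c)/m = (1 + 0.33) / 2.36 ≈ 0.563559.
With c = 0.33 and rr = 0.1454, the excess reserve ratio is 0.563559 − 0.33 − 0.1454 = 0.088159.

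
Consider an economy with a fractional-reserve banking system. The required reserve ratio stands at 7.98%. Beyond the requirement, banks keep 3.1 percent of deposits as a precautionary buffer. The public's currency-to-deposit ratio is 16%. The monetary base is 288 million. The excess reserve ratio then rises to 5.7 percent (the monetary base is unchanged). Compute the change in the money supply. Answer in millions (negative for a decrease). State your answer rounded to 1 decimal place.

Initially m₁ = (1 + 0.16) / (0.0798 + 0.031 + 0.16) ≈ 4.28360, so M₁ = 4.28360 × 288 = 1233.6768 million.
After the change m₂ = (1 + 0.16) / (0.0798 + 0.057 + 0.16) ≈ 3.90836, so M₂ = 3.90836 × 288 ≈ 1125.6077 million.
ΔM = M₂ − M₁ = 1125.6077 − 1233.6768 = -108.0691 million.

-108.1 million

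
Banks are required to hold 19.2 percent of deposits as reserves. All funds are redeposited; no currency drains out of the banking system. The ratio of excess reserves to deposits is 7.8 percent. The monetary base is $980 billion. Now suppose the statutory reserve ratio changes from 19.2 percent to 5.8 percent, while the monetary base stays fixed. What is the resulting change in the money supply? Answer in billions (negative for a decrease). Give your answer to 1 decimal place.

$3576.3 billion

Initially m₁ = 1 / (0.192 + 0.078) ≈ 3.70370, so M₁ = 3.70370 × 980 = 3629.626 billion.
After the change m₂ = 1 / (0.058 + 0.078) ≈ 7.35294, so M₂ = 7.35294 × 980 = 7205.8812 billion.
ΔM = M₂ − M₁ = 7205.8812 − 3629.626 = 3576.2552 billion.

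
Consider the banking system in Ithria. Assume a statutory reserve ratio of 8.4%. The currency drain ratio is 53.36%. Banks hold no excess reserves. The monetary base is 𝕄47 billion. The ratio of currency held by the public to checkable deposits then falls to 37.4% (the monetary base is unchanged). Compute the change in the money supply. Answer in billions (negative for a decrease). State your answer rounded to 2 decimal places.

Initially m₁ = (1 + 0.5336) / (0.084 + 0.5336) ≈ 2.48316, so M₁ = 2.48316 × 47 ≈ 116.7085 billion.
After the change m₂ = (1 + 0.374) / (0.084 + 0.374) = 3, so M₂ = 3 × 47 = 141 billion.
ΔM = M₂ − M₁ = 141 − 116.7085 = 24.2915 billion.

𝕄24.29 billion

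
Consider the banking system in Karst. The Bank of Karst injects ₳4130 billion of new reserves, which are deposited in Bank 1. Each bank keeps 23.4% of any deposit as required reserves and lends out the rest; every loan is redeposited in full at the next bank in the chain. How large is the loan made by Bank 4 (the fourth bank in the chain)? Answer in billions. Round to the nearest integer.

₳1422 billion

Each bank lends a fraction (1 − rr) = 0.7660 of the deposit it receives, so Bank 4 receives 4130·0.7660^3 and lends 4130·0.7660^4 ≈ 1421.8872 billion.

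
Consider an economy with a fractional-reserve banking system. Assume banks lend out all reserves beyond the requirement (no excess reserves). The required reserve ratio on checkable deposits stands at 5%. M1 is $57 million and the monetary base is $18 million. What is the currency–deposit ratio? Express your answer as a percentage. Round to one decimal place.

38.8%

Using m = M/MB = 57/18 ≈ 3.166667. From m = (1 + c)/(c + rr + e), rearranging gives 1 + c = m·(c + rr + e), so c·(1 − m) = m·(rr + e) − 1.
Hence c = [m·(rr + e) − 1]/(1 − m) = [3.166667 × (0.05 + 0) − 1] / (1 − 3.166667) ≈ 0.388461.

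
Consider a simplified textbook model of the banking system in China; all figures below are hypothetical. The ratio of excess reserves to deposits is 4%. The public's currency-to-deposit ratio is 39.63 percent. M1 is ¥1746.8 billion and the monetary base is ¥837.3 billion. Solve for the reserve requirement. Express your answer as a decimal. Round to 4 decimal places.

0.2330

Using m = M/MB = 1746.8/837.3 ≈ 2.086230. Since m = (1 + c)/(c + rr + e), the denominator satisfies c + rr + e = (1 + c)/m = (1 + 0.3963) / 2.086230 ≈ 0.669293.
With c = 0.3963 and e = 0.04, the reserve requirement is 0.669293 − 0.3963 − 0.04 = 0.232993.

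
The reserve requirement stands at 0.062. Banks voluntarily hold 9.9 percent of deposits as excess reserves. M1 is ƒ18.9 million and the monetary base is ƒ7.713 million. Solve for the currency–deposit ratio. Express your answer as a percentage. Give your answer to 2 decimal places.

Using m = M/MB = 18.9/7.713 ≈ 2.450408. From m = (1 + c)/(c + rr + e), rearranging gives 1 + c = m·(c + rr + e), so c·(1 − m) = m·(rr + e) − 1.
Hence c = [m·(rr + e) − 1]/(1 − m) = [2.450408 × (0.062 + 0.099) − 1] / (1 − 2.450408) ≈ 0.417458.

41.75%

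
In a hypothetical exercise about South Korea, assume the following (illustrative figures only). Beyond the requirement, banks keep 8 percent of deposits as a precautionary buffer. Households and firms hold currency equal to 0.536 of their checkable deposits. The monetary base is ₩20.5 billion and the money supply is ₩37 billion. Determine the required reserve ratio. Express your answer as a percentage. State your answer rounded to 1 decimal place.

Using m = M/MB = 37/20.5 ≈ 1.804878. Since m = (1 + c)/(c + rr + e), the denominator satisfies c + rr + e = (1 + c)/m = (1 + 0.536) / 1.804878 ≈ 0.851027.
With c = 0.536 and e = 0.08, the required reserve ratio is 0.851027 − 0.536 − 0.08 = 0.235027.

23.5%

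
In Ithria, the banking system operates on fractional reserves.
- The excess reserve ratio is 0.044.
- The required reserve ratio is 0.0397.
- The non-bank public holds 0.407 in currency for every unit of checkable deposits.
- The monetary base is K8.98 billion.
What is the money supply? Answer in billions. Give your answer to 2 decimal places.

K25.75 billion

The money multiplier is m = (1 + c) / (rr + e + c) = (1 + 0.407) / (0.0397 + 0.044 + 0.407) ≈ 2.8673.
So M = m × MB = 2.8673 × 8.98 ≈ 25.7484 billion.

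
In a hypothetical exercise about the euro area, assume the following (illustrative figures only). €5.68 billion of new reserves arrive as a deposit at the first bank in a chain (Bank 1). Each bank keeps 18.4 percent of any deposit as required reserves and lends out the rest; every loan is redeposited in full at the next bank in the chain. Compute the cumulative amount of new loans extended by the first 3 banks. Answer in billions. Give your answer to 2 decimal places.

€11.50 billion

Bank i lends (1 − rr)^i of the original deposit: Bank 1 lends 5.68·0.8160 ≈ 4.6349, Bank 2 lends 5.68·0.8160² ≈ 3.7821, and so on.
Summing a geometric series: total = 5.68·[0.8160·(1 − 0.8160^3) / (1 − 0.8160)] ≈ 11.5031 billion.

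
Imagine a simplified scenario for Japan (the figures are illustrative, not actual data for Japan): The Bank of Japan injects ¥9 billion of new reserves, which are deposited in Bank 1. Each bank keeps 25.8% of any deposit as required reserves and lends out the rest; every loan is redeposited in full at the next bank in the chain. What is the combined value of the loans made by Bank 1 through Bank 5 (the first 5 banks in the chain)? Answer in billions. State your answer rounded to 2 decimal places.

Bank i lends (1 − rr)^i of the original deposit: Bank 1 lends 9·0.7420 = 6.6780, Bank 2 lends 9·0.7420² ≈ 4.9551, and so on.
Summing a geometric series: total = 9·[0.7420·(1 − 0.7420^5) / (1 − 0.7420)] ≈ 20.0621 billion.

¥20.06 billion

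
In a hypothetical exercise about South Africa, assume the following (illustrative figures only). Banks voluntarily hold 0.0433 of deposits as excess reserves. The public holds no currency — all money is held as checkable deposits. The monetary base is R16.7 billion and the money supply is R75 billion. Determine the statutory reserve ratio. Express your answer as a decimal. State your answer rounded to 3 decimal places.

Using m = M/MB = 75/16.7 ≈ 4.491018. Since m = (1 + c)/(c + rr + e), the denominator satisfies c + rr + e = (1 + c)/m = (1 + 0) / 4.491018 ≈ 0.222667.
With c = 0 and e = 0.0433, the statutory reserve ratio is 0.222667 − 0 − 0.0433 = 0.179367.

0.179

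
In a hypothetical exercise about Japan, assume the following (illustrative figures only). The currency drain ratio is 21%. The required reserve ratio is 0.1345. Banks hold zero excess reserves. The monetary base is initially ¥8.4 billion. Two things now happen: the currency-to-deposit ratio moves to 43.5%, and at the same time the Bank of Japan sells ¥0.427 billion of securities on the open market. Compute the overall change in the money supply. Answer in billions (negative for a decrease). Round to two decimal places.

Before: m₁ = (1 + 0.21) / (0.1345 + 0.21) ≈ 3.5123, MB₁ = 8.4, so M₁ = 3.5123 × 8.4 ≈ 29.5033 billion.
After: m₂ = (1 + 0.435) / (0.1345 + 0.435) ≈ 2.5198, MB₂ = 8.4 − 0.427 = 7.973, so M₂ = 2.5198 × 7.973 ≈ 20.0904 billion.
ΔM = M₂ − M₁ = 20.0904 − 29.5033 = -9.4129 billion.

-9.41 billion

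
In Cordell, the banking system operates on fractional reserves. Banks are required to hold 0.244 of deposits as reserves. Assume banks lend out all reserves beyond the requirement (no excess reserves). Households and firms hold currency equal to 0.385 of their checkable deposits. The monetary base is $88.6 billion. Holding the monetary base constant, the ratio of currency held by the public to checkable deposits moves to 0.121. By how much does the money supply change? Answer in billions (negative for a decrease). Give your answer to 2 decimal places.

Initially m₁ = (1 + 0.385) / (0.244 + 0.385) ≈ 2.20191, so M₁ = 2.20191 × 88.6 ≈ 195.0892 billion.
After the change m₂ = (1 + 0.121) / (0.244 + 0.121) ≈ 3.07123, so M₂ = 3.07123 × 88.6 ≈ 272.111 billion.
ΔM = M₂ − M₁ = 272.111 − 195.0892 = 77.0218 billion.

$77.02 billion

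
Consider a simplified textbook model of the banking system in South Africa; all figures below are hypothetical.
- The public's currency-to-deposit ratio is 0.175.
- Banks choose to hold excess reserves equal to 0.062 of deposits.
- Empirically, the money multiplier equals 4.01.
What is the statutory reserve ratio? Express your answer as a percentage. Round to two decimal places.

Using m = 4.01. Since m = (1 + c)/(c + rr + e), the denominator satisfies c + rr + e = (1 + c)/m = (1 + 0.175) / 4.01 ≈ 0.293017.
With c = 0.175 and e = 0.062, the statutory reserve ratio is 0.293017 − 0.175 − 0.062 = 0.056017.

5.60%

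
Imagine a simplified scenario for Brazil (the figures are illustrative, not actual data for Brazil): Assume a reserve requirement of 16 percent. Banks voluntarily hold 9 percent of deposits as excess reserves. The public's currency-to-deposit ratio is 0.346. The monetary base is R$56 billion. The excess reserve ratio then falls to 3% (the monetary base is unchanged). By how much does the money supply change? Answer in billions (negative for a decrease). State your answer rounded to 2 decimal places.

R$14.16 billion

Initially m₁ = (1 + 0.346) / (0.16 + 0.09 + 0.346) ≈ 2.25839, so M₁ = 2.25839 × 56 ≈ 126.4698 billion.
After the change m₂ = (1 + 0.346) / (0.16 + 0.03 + 0.346) ≈ 2.51119, so M₂ = 2.51119 × 56 ≈ 140.6266 billion.
ΔM = M₂ − M₁ = 140.6266 − 126.4698 = 14.1568 billion.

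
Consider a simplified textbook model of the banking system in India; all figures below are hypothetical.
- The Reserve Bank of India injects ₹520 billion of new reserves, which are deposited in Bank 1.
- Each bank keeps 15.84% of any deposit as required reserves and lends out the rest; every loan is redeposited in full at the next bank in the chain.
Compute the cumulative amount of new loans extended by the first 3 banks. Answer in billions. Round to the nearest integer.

₹1116 billion

Bank i lends (1 − rr)^i of the original deposit: Bank 1 lends 520·0.8416 = 437.6320, Bank 2 lends 520·0.8416² ≈ 368.3111, and so on.
Summing a geometric series: total = 520·[0.8416·(1 − 0.8416^3) / (1 − 0.8416)] ≈ 1115.9137 billion.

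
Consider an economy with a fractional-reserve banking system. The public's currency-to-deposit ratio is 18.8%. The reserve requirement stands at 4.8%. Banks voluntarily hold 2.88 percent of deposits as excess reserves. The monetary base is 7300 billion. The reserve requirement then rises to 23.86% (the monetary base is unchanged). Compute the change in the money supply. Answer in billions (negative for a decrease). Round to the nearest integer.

Initially m₁ = (1 + 0.188) / (0.048 + 0.0288 + 0.188) ≈ 4.48640, so M₁ = 4.48640 × 7300 = 32750.72 billion.
After the change m₂ = (1 + 0.188) / (0.2386 + 0.0288 + 0.188) ≈ 2.60870, so M₂ = 2.60870 × 7300 = 19043.51 billion.
ΔM = M₂ − M₁ = 19043.51 − 32750.72 = -13707.21 billion.

-13707 billion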